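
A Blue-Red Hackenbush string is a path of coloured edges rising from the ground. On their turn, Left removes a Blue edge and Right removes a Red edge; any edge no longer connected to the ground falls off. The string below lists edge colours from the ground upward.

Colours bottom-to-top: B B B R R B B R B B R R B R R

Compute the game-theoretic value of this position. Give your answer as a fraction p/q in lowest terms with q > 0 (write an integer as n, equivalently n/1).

9929/4096

1 of 15 · B · max L 0 · min R +∞ gives 1
2 of 15 · BB · max L 1 · min R +∞ gives 2
3 of 15 · BBB · max L 2 · min R +∞ gives 3
4 of 15 · BBBR · max L 2 · min R 3 gives 5/2
5 of 15 · BBBRR · max L 2 · min R 5/2 gives 9/4
6 of 15 · BBBRRB · max L 9/4 · min R 5/2 gives 19/8
7 of 15 · BBBRRBB · max L 19/8 · min R 5/2 gives 39/16
8 of 15 · BBBRRBBR · max L 19/8 · min R 39/16 gives 77/32
9 of 15 · BBBRRBBRB · max L 77/32 · min R 39/16 gives 155/64
10 of 15 · BBBRRBBRBB · max L 155/64 · min R 39/16 gives 311/128
11 of 15 · BBBRRBBRBBR · max L 155/64 · min R 311/128 gives 621/256
12 of 15 · BBBRRBBRBBRR · max L 155/64 · min R 621/256 gives 1241/512
13 of 15 · BBBRRBBRBBRRB · max L 1241/512 · min R 621/256 gives 2483/1024
14 of 15 · BBBRRBBRBBRRBR · max L 1241/512 · min R 2483/1024 gives 4965/2048
15 of 15 · BBBRRBBRBBRRBRR · max L 1241/512 · min R 4965/2048 gives 9929/4096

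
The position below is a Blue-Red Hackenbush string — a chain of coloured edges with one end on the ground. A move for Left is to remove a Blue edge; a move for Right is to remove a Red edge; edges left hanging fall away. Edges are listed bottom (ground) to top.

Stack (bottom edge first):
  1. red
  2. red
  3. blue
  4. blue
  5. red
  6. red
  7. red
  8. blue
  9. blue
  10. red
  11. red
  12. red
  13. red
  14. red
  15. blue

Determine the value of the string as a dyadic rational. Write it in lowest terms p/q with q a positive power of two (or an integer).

-11901/8192

1 of 15 · r · max L −∞ · min R 0 => -1
2 of 15 · rr · max L −∞ · min R -1 => -2
3 of 15 · rrb · max L -2 · min R -1 => -3/2
4 of 15 · rrbb · max L -3/2 · min R -1 => -5/4
5 of 15 · rrbbr · max L -3/2 · min R -5/4 => -11/8
6 of 15 · rrbbrr · max L -3/2 · min R -11/8 => -23/16
7 of 15 · rrbbrrr · max L -3/2 · min R -23/16 => -47/32
8 of 15 · rrbbrrrb · max L -47/32 · min R -23/16 => -93/64
9 of 15 · rrbbrrrbb · max L -93/64 · min R -23/16 => -185/128
10 of 15 · rrbbrrrbbr · max L -93/64 · min R -185/128 => -371/256
11 of 15 · rrbbrrrbbrr · max L -93/64 · min R -371/256 => -743/512
12 of 15 · rrbbrrrbbrrr · max L -93/64 · min R -743/512 => -1487/1024
13 of 15 · rrbbrrrbbrrrr · max L -93/64 · min R -1487/1024 => -2975/2048
14 of 15 · rrbbrrrbbrrrrr · max L -93/64 · min R -2975/2048 => -5951/4096
15 of 15 · rrbbrrrbbrrrrrb · max L -5951/4096 · min R -2975/2048 => -11901/8192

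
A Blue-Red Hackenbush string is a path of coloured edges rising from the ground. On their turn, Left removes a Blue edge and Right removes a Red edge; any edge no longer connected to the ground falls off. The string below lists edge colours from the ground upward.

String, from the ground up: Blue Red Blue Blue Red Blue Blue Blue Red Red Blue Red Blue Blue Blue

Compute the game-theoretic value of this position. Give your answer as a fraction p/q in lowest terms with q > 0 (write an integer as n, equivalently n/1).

14127/16384

1 of 15 · B · max L 0 · min R +∞ -> 1
2 of 15 · BR · max L 0 · min R 1 -> 1/2
3 of 15 · BRB · max L 1/2 · min R 1 -> 3/4
4 of 15 · BRBB · max L 3/4 · min R 1 -> 7/8
5 of 15 · BRBBR · max L 3/4 · min R 7/8 -> 13/16
6 of 15 · BRBBRB · max L 13/16 · min R 7/8 -> 27/32
7 of 15 · BRBBRBB · max L 27/32 · min R 7/8 -> 55/64
8 of 15 · BRBBRBBB · max L 55/64 · min R 7/8 -> 111/128
9 of 15 · BRBBRBBBR · max L 55/64 · min R 111/128 -> 221/256
10 of 15 · BRBBRBBBRR · max L 55/64 · min R 221/256 -> 441/512
11 of 15 · BRBBRBBBRRB · max L 441/512 · min R 221/256 -> 883/1024
12 of 15 · BRBBRBBBRRBR · max L 441/512 · min R 883/1024 -> 1765/2048
13 of 15 · BRBBRBBBRRBRB · max L 1765/2048 · min R 883/1024 -> 3531/4096
14 of 15 · BRBBRBBBRRBRBB · max L 3531/4096 · min R 883/1024 -> 7063/8192
15 of 15 · BRBBRBBBRRBRBBB · max L 7063/8192 · min R 883/1024 -> 14127/16384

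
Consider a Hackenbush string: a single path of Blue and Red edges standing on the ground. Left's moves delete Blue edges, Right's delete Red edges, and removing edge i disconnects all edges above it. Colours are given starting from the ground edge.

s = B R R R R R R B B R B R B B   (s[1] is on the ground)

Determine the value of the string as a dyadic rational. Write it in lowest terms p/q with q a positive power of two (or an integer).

Recurse on prefixes of the 14-edge string B R R R R R R B B R B R B B:
val(B) = { 0 | ∅ } ⇒ 1
val(BR) = { 0 | 1 } ⇒ 1/2
val(BRR) = { 0 | 1/2,1 } ⇒ 1/4
val(BRRR) = { 0 | 1/4,1/2,1 } ⇒ 1/8
val(BRRRR) = { 0 | 1/8,1/4,1/2,1 } ⇒ 1/16
val(BRRRRR) = { 0 | 1/16,1/8,1/4,1/2,1 } ⇒ 1/32
val(BRRRRRR) = { 0 | 1/32,1/16,1/8,1/4,1/2,1 } ⇒ 1/64
val(BRRRRRRB) = { 0,1/64 | 1/32,1/16,1/8,1/4,1/2,1 } ⇒ 3/128
val(BRRRRRRBB) = { 0,1/64,3/128 | 1/32,1/16,1/8,1/4,1/2,1 } ⇒ 7/256
val(BRRRRRRBBR) = { 0,1/64,3/128 | 7/256,1/32,1/16,1/8,1/4,1/2,1 } ⇒ 13/512
val(BRRRRRRBBRB) = { 0,1/64,3/128,13/512 | 7/256,1/32,1/16,1/8,1/4,1/2,1 } ⇒ 27/1024
val(BRRRRRRBBRBR) = { 0,1/64,3/128,13/512 | 27/1024,7/256,1/32,1/16,1/8,1/4,1/2,1 } ⇒ 53/2048
val(BRRRRRRBBRBRB) = { 0,1/64,3/128,13/512,53/2048 | 27/1024,7/256,1/32,1/16,1/8,1/4,1/2,1 } ⇒ 107/4096
val(BRRRRRRBBRBRBB) = { 0,1/64,3/128,13/512,53/2048,107/4096 | 27/1024,7/256,1/32,1/16,1/8,1/4,1/2,1 } ⇒ 215/8192

215/8192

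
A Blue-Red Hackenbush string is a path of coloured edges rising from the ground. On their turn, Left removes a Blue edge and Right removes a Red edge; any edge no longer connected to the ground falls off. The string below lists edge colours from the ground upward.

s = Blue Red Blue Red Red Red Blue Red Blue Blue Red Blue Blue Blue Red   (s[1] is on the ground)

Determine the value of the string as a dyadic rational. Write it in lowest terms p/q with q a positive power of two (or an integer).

8925/16384

Recurse on prefixes of the 15-edge string Blue Red Blue Red Red Red Blue Red Blue Blue Red Blue Blue Blue Red:
value(B) = { 0 | (no moves) } ⇒ 1
value(BR) = { 0 | 1 } ⇒ 1/2
value(BRB) = { 0 1/2 | 1 } ⇒ 3/4
value(BRBR) = { 0 1/2 | 3/4 1 } ⇒ 5/8
value(BRBRR) = { 0 1/2 | 5/8 3/4 1 } ⇒ 9/16
value(BRBRRR) = { 0 1/2 | 9/16 5/8 3/4 1 } ⇒ 17/32
value(BRBRRRB) = { 0 1/2 17/32 | 9/16 5/8 3/4 1 } ⇒ 35/64
value(BRBRRRBR) = { 0 1/2 17/32 | 35/64 9/16 5/8 3/4 1 } ⇒ 69/128
value(BRBRRRBRB) = { 0 1/2 17/32 69/128 | 35/64 9/16 5/8 3/4 1 } ⇒ 139/256
value(BRBRRRBRBB) = { 0 1/2 17/32 69/128 139/256 | 35/64 9/16 5/8 3/4 1 } ⇒ 279/512
value(BRBRRRBRBBR) = { 0 1/2 17/32 69/128 139/256 | 279/512 35/64 9/16 5/8 3/4 1 } ⇒ 557/1024
value(BRBRRRBRBBRB) = { 0 1/2 17/32 69/128 139/256 557/1024 | 279/512 35/64 9/16 5/8 3/4 1 } ⇒ 1115/2048
value(BRBRRRBRBBRBB) = { 0 1/2 17/32 69/128 139/256 557/1024 1115/2048 | 279/512 35/64 9/16 5/8 3/4 1 } ⇒ 2231/4096
value(BRBRRRBRBBRBBB) = { 0 1/2 17/32 69/128 139/256 557/1024 1115/2048 2231/4096 | 279/512 35/64 9/16 5/8 3/4 1 } ⇒ 4463/8192
value(BRBRRRBRBBRBBBR) = { 0 1/2 17/32 69/128 139/256 557/1024 1115/2048 2231/4096 | 4463/8192 279/512 35/64 9/16 5/8 3/4 1 } ⇒ 8925/16384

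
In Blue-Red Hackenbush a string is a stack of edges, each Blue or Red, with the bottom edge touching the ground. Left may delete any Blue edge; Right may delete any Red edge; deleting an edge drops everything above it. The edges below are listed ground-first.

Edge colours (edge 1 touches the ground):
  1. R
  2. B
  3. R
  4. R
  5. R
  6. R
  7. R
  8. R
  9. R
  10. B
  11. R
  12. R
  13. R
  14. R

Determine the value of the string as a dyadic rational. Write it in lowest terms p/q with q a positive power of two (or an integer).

G_1 [R]  L=[·]  R=[0]  gives -1
G_2 [RB]  L=[-1]  R=[0]  gives -1/2
G_3 [RBR]  L=[-1]  R=[-1/2; 0]  gives -3/4
G_4 [RBRR]  L=[-1]  R=[-3/4; -1/2; 0]  gives -7/8
G_5 [RBRRR]  L=[-1]  R=[-7/8; -3/4; -1/2; 0]  gives -15/16
G_6 [RBRRRR]  L=[-1]  R=[-15/16; -7/8; -3/4; -1/2; 0]  gives -31/32
G_7 [RBRRRRR]  L=[-1]  R=[-31/32; -15/16; -7/8; -3/4; -1/2; 0]  gives -63/64
G_8 [RBRRRRRR]  L=[-1]  R=[-63/64; -31/32; -15/16; -7/8; -3/4; -1/2; 0]  gives -127/128
G_9 [RBRRRRRRR]  L=[-1]  R=[-127/128; -63/64; -31/32; -15/16; -7/8; -3/4; -1/2; 0]  gives -255/256
G_10 [RBRRRRRRRB]  L=[-1; -255/256]  R=[-127/128; -63/64; -31/32; -15/16; -7/8; -3/4; -1/2; 0]  gives -509/512
G_11 [RBRRRRRRRBR]  L=[-1; -255/256]  R=[-509/512; -127/128; -63/64; -31/32; -15/16; -7/8; -3/4; -1/2; 0]  gives -1019/1024
G_12 [RBRRRRRRRBRR]  L=[-1; -255/256]  R=[-1019/1024; -509/512; -127/128; -63/64; -31/32; -15/16; -7/8; -3/4; -1/2; 0]  gives -2039/2048
G_13 [RBRRRRRRRBRRR]  L=[-1; -255/256]  R=[-2039/2048; -1019/1024; -509/512; -127/128; -63/64; -31/32; -15/16; -7/8; -3/4; -1/2; 0]  gives -4079/4096
G_14 [RBRRRRRRRBRRRR]  L=[-1; -255/256]  R=[-4079/4096; -2039/2048; -1019/1024; -509/512; -127/128; -63/64; -31/32; -15/16; -7/8; -3/4; -1/2; 0]  gives -8159/8192

-8159/8192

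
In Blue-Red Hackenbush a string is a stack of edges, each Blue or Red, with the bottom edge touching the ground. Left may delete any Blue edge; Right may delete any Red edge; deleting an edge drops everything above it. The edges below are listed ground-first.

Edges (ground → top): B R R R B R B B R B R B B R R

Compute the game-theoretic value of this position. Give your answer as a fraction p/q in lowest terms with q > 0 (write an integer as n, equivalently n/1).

2905/16384

Recurse on prefixes of the 15-edge string B R R R B R B B R B R B B R R:
G_1 [B]  L=[0]  R=[]  so 1
G_2 [BR]  L=[0]  R=[1]  so 1/2
G_3 [BRR]  L=[0]  R=[1/2; 1]  so 1/4
G_4 [BRRR]  L=[0]  R=[1/4; 1/2; 1]  so 1/8
G_5 [BRRRB]  L=[0; 1/8]  R=[1/4; 1/2; 1]  so 3/16
G_6 [BRRRBR]  L=[0; 1/8]  R=[3/16; 1/4; 1/2; 1]  so 5/32
G_7 [BRRRBRB]  L=[0; 1/8; 5/32]  R=[3/16; 1/4; 1/2; 1]  so 11/64
G_8 [BRRRBRBB]  L=[0; 1/8; 5/32; 11/64]  R=[3/16; 1/4; 1/2; 1]  so 23/128
G_9 [BRRRBRBBR]  L=[0; 1/8; 5/32; 11/64]  R=[23/128; 3/16; 1/4; 1/2; 1]  so 45/256
G_10 [BRRRBRBBRB]  L=[0; 1/8; 5/32; 11/64; 45/256]  R=[23/128; 3/16; 1/4; 1/2; 1]  so 91/512
G_11 [BRRRBRBBRBR]  L=[0; 1/8; 5/32; 11/64; 45/256]  R=[91/512; 23/128; 3/16; 1/4; 1/2; 1]  so 181/1024
G_12 [BRRRBRBBRBRB]  L=[0; 1/8; 5/32; 11/64; 45/256; 181/1024]  R=[91/512; 23/128; 3/16; 1/4; 1/2; 1]  so 363/2048
G_13 [BRRRBRBBRBRBB]  L=[0; 1/8; 5/32; 11/64; 45/256; 181/1024; 363/2048]  R=[91/512; 23/128; 3/16; 1/4; 1/2; 1]  so 727/4096
G_14 [BRRRBRBBRBRBBR]  L=[0; 1/8; 5/32; 11/64; 45/256; 181/1024; 363/2048]  R=[727/4096; 91/512; 23/128; 3/16; 1/4; 1/2; 1]  so 1453/8192
G_15 [BRRRBRBBRBRBBRR]  L=[0; 1/8; 5/32; 11/64; 45/256; 181/1024; 363/2048]  R=[1453/8192; 727/4096; 91/512; 23/128; 3/16; 1/4; 1/2; 1]  so 2905/16384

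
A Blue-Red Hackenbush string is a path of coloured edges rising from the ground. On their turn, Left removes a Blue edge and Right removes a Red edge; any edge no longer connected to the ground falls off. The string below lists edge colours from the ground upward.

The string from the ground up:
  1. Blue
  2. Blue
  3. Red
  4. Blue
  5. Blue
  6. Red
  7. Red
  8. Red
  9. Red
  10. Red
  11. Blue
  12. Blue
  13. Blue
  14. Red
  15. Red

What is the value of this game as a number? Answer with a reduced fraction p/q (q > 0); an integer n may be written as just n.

14393/8192

edge 1 of 15 (Blue): { 0 | ∅ } ⇒ 1
edge 2 of 15 (Blue): { 0,1 | ∅ } ⇒ 2
edge 3 of 15 (Red): { 0,1 | 2 } ⇒ 3/2
edge 4 of 15 (Blue): { 0,1,3/2 | 2 } ⇒ 7/4
edge 5 of 15 (Blue): { 0,1,3/2,7/4 | 2 } ⇒ 15/8
edge 6 of 15 (Red): { 0,1,3/2,7/4 | 15/8,2 } ⇒ 29/16
edge 7 of 15 (Red): { 0,1,3/2,7/4 | 29/16,15/8,2 } ⇒ 57/32
edge 8 of 15 (Red): { 0,1,3/2,7/4 | 57/32,29/16,15/8,2 } ⇒ 113/64
edge 9 of 15 (Red): { 0,1,3/2,7/4 | 113/64,57/32,29/16,15/8,2 } ⇒ 225/128
edge 10 of 15 (Red): { 0,1,3/2,7/4 | 225/128,113/64,57/32,29/16,15/8,2 } ⇒ 449/256
edge 11 of 15 (Blue): { 0,1,3/2,7/4,449/256 | 225/128,113/64,57/32,29/16,15/8,2 } ⇒ 899/512
edge 12 of 15 (Blue): { 0,1,3/2,7/4,449/256,899/512 | 225/128,113/64,57/32,29/16,15/8,2 } ⇒ 1799/1024
edge 13 of 15 (Blue): { 0,1,3/2,7/4,449/256,899/512,1799/1024 | 225/128,113/64,57/32,29/16,15/8,2 } ⇒ 3599/2048
edge 14 of 15 (Red): { 0,1,3/2,7/4,449/256,899/512,1799/1024 | 3599/2048,225/128,113/64,57/32,29/16,15/8,2 } ⇒ 7197/4096
edge 15 of 15 (Red): { 0,1,3/2,7/4,449/256,899/512,1799/1024 | 7197/4096,3599/2048,225/128,113/64,57/32,29/16,15/8,2 } ⇒ 14393/8192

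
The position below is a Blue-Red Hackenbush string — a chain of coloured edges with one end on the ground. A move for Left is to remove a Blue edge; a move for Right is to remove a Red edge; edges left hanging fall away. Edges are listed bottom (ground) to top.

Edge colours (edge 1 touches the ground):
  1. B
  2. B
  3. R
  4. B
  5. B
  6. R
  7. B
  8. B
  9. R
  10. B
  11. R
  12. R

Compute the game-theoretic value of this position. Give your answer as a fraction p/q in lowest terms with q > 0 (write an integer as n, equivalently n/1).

1897/1024

G(B) = { 0 | · } so 1
G(BB) = { 0; 1 | · } so 2
G(BBR) = { 0; 1 | 2 } so 3/2
G(BBRB) = { 0; 1; 3/2 | 2 } so 7/4
G(BBRBB) = { 0; 1; 3/2; 7/4 | 2 } so 15/8
G(BBRBBR) = { 0; 1; 3/2; 7/4 | 15/8; 2 } so 29/16
G(BBRBBRB) = { 0; 1; 3/2; 7/4; 29/16 | 15/8; 2 } so 59/32
G(BBRBBRBB) = { 0; 1; 3/2; 7/4; 29/16; 59/32 | 15/8; 2 } so 119/64
G(BBRBBRBBR) = { 0; 1; 3/2; 7/4; 29/16; 59/32 | 119/64; 15/8; 2 } so 237/128
G(BBRBBRBBRB) = { 0; 1; 3/2; 7/4; 29/16; 59/32; 237/128 | 119/64; 15/8; 2 } so 475/256
G(BBRBBRBBRBR) = { 0; 1; 3/2; 7/4; 29/16; 59/32; 237/128 | 475/256; 119/64; 15/8; 2 } so 949/512
G(BBRBBRBBRBRR) = { 0; 1; 3/2; 7/4; 29/16; 59/32; 237/128 | 949/512; 475/256; 119/64; 15/8; 2 } so 1897/1024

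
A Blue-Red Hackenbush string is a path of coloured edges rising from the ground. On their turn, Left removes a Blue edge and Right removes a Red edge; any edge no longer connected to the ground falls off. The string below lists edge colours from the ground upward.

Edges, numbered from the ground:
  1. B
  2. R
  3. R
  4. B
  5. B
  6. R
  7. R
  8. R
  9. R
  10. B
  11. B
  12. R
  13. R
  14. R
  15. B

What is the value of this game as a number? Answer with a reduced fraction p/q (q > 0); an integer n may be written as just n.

Recurse on prefixes of the 15-edge string B R R B B R R R R B B R R R B:
step 1: add B to get B; options L={ 0 } R={ — } → 1
step 2: add R to get BR; options L={ 0 } R={ 1 } → 1/2
step 3: add R to get BRR; options L={ 0 } R={ 1/2,1 } → 1/4
step 4: add B to get BRRB; options L={ 0,1/4 } R={ 1/2,1 } → 3/8
step 5: add B to get BRRBB; options L={ 0,1/4,3/8 } R={ 1/2,1 } → 7/16
step 6: add R to get BRRBBR; options L={ 0,1/4,3/8 } R={ 7/16,1/2,1 } → 13/32
step 7: add R to get BRRBBRR; options L={ 0,1/4,3/8 } R={ 13/32,7/16,1/2,1 } → 25/64
step 8: add R to get BRRBBRRR; options L={ 0,1/4,3/8 } R={ 25/64,13/32,7/16,1/2,1 } → 49/128
step 9: add R to get BRRBBRRRR; options L={ 0,1/4,3/8 } R={ 49/128,25/64,13/32,7/16,1/2,1 } → 97/256
step 10: add B to get BRRBBRRRRB; options L={ 0,1/4,3/8,97/256 } R={ 49/128,25/64,13/32,7/16,1/2,1 } → 195/512
step 11: add B to get BRRBBRRRRBB; options L={ 0,1/4,3/8,97/256,195/512 } R={ 49/128,25/64,13/32,7/16,1/2,1 } → 391/1024
step 12: add R to get BRRBBRRRRBBR; options L={ 0,1/4,3/8,97/256,195/512 } R={ 391/1024,49/128,25/64,13/32,7/16,1/2,1 } → 781/2048
step 13: add R to get BRRBBRRRRBBRR; options L={ 0,1/4,3/8,97/256,195/512 } R={ 781/2048,391/1024,49/128,25/64,13/32,7/16,1/2,1 } → 1561/4096
step 14: add R to get BRRBBRRRRBBRRR; options L={ 0,1/4,3/8,97/256,195/512 } R={ 1561/4096,781/2048,391/1024,49/128,25/64,13/32,7/16,1/2,1 } → 3121/8192
step 15: add B to get BRRBBRRRRBBRRRB; options L={ 0,1/4,3/8,97/256,195/512,3121/8192 } R={ 1561/4096,781/2048,391/1024,49/128,25/64,13/32,7/16,1/2,1 } → 6243/16384

6243/16384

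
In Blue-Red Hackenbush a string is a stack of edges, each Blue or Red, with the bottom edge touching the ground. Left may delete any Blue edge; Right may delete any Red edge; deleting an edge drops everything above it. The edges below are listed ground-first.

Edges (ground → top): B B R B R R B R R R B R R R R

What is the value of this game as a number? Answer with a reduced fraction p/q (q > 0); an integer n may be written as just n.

12833/8192

step 1: add B to get B; options L={ 0 } R={ — } -> 1
step 2: add B to get BB; options L={ 0, 1 } R={ — } -> 2
step 3: add R to get BBR; options L={ 0, 1 } R={ 2 } -> 3/2
step 4: add B to get BBRB; options L={ 0, 1, 3/2 } R={ 2 } -> 7/4
step 5: add R to get BBRBR; options L={ 0, 1, 3/2 } R={ 7/4, 2 } -> 13/8
step 6: add R to get BBRBRR; options L={ 0, 1, 3/2 } R={ 13/8, 7/4, 2 } -> 25/16
step 7: add B to get BBRBRRB; options L={ 0, 1, 3/2, 25/16 } R={ 13/8, 7/4, 2 } -> 51/32
step 8: add R to get BBRBRRBR; options L={ 0, 1, 3/2, 25/16 } R={ 51/32, 13/8, 7/4, 2 } -> 101/64
step 9: add R to get BBRBRRBRR; options L={ 0, 1, 3/2, 25/16 } R={ 101/64, 51/32, 13/8, 7/4, 2 } -> 201/128
step 10: add R to get BBRBRRBRRR; options L={ 0, 1, 3/2, 25/16 } R={ 201/128, 101/64, 51/32, 13/8, 7/4, 2 } -> 401/256
step 11: add B to get BBRBRRBRRRB; options L={ 0, 1, 3/2, 25/16, 401/256 } R={ 201/128, 101/64, 51/32, 13/8, 7/4, 2 } -> 803/512
step 12: add R to get BBRBRRBRRRBR; options L={ 0, 1, 3/2, 25/16, 401/256 } R={ 803/512, 201/128, 101/64, 51/32, 13/8, 7/4, 2 } -> 1605/1024
step 13: add R to get BBRBRRBRRRBRR; options L={ 0, 1, 3/2, 25/16, 401/256 } R={ 1605/1024, 803/512, 201/128, 101/64, 51/32, 13/8, 7/4, 2 } -> 3209/2048
step 14: add R to get BBRBRRBRRRBRRR; options L={ 0, 1, 3/2, 25/16, 401/256 } R={ 3209/2048, 1605/1024, 803/512, 201/128, 101/64, 51/32, 13/8, 7/4, 2 } -> 6417/4096
step 15: add R to get BBRBRRBRRRBRRRR; options L={ 0, 1, 3/2, 25/16, 401/256 } R={ 6417/4096, 3209/2048, 1605/1024, 803/512, 201/128, 101/64, 51/32, 13/8, 7/4, 2 } -> 12833/8192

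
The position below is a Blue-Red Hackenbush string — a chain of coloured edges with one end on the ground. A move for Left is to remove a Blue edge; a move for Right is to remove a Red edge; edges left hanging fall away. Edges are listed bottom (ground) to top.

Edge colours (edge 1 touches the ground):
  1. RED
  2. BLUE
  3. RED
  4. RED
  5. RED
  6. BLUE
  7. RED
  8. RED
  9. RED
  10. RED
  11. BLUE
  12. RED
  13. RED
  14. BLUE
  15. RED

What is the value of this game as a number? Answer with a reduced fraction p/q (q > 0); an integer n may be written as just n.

1 of 15 · R · max L −∞ · min R 0 -> -1
2 of 15 · RB · max L -1 · min R 0 -> -1/2
3 of 15 · RBR · max L -1 · min R -1/2 -> -3/4
4 of 15 · RBRR · max L -1 · min R -3/4 -> -7/8
5 of 15 · RBRRR · max L -1 · min R -7/8 -> -15/16
6 of 15 · RBRRRB · max L -15/16 · min R -7/8 -> -29/32
7 of 15 · RBRRRBR · max L -15/16 · min R -29/32 -> -59/64
8 of 15 · RBRRRBRR · max L -15/16 · min R -59/64 -> -119/128
9 of 15 · RBRRRBRRR · max L -15/16 · min R -119/128 -> -239/256
10 of 15 · RBRRRBRRRR · max L -15/16 · min R -239/256 -> -479/512
11 of 15 · RBRRRBRRRRB · max L -479/512 · min R -239/256 -> -957/1024
12 of 15 · RBRRRBRRRRBR · max L -479/512 · min R -957/1024 -> -1915/2048
13 of 15 · RBRRRBRRRRBRR · max L -479/512 · min R -1915/2048 -> -3831/4096
14 of 15 · RBRRRBRRRRBRRB · max L -3831/4096 · min R -1915/2048 -> -7661/8192
15 of 15 · RBRRRBRRRRBRRBR · max L -3831/4096 · min R -7661/8192 -> -15323/16384

-15323/16384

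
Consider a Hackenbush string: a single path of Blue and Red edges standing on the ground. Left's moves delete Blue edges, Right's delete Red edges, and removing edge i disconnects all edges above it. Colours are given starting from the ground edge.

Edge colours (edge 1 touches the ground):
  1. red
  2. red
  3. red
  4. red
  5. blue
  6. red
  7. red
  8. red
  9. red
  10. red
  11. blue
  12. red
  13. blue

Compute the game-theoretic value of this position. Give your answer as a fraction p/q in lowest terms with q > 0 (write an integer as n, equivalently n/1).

-2037/512

val(r) = { · | 0 } gives -1
val(rr) = { · | -1, 0 } gives -2
val(rrr) = { · | -2, -1, 0 } gives -3
val(rrrr) = { · | -3, -2, -1, 0 } gives -4
val(rrrrb) = { -4 | -3, -2, -1, 0 } gives -7/2
val(rrrrbr) = { -4 | -7/2, -3, -2, -1, 0 } gives -15/4
val(rrrrbrr) = { -4 | -15/4, -7/2, -3, -2, -1, 0 } gives -31/8
val(rrrrbrrr) = { -4 | -31/8, -15/4, -7/2, -3, -2, -1, 0 } gives -63/16
val(rrrrbrrrr) = { -4 | -63/16, -31/8, -15/4, -7/2, -3, -2, -1, 0 } gives -127/32
val(rrrrbrrrrr) = { -4 | -127/32, -63/16, -31/8, -15/4, -7/2, -3, -2, -1, 0 } gives -255/64
val(rrrrbrrrrrb) = { -4, -255/64 | -127/32, -63/16, -31/8, -15/4, -7/2, -3, -2, -1, 0 } gives -509/128
val(rrrrbrrrrrbr) = { -4, -255/64 | -509/128, -127/32, -63/16, -31/8, -15/4, -7/2, -3, -2, -1, 0 } gives -1019/256
val(rrrrbrrrrrbrb) = { -4, -255/64, -1019/256 | -509/128, -127/32, -63/16, -31/8, -15/4, -7/2, -3, -2, -1, 0 } gives -2037/512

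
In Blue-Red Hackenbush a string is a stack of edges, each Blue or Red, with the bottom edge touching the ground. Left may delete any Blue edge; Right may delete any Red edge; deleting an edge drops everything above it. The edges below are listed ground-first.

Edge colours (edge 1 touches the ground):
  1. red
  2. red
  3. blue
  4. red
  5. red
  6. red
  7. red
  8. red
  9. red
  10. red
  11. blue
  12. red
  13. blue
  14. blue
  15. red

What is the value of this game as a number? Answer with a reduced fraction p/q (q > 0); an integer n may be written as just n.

1 of 15 · r · max L −∞ · min R 0 so -1
2 of 15 · rr · max L −∞ · min R -1 so -2
3 of 15 · rrb · max L -2 · min R -1 so -3/2
4 of 15 · rrbr · max L -2 · min R -3/2 so -7/4
5 of 15 · rrbrr · max L -2 · min R -7/4 so -15/8
6 of 15 · rrbrrr · max L -2 · min R -15/8 so -31/16
7 of 15 · rrbrrrr · max L -2 · min R -31/16 so -63/32
8 of 15 · rrbrrrrr · max L -2 · min R -63/32 so -127/64
9 of 15 · rrbrrrrrr · max L -2 · min R -127/64 so -255/128
10 of 15 · rrbrrrrrrr · max L -2 · min R -255/128 so -511/256
11 of 15 · rrbrrrrrrrb · max L -511/256 · min R -255/128 so -1021/512
12 of 15 · rrbrrrrrrrbr · max L -511/256 · min R -1021/512 so -2043/1024
13 of 15 · rrbrrrrrrrbrb · max L -2043/1024 · min R -1021/512 so -4085/2048
14 of 15 · rrbrrrrrrrbrbb · max L -4085/2048 · min R -1021/512 so -8169/4096
15 of 15 · rrbrrrrrrrbrbbr · max L -4085/2048 · min R -8169/4096 so -16339/8192

-16339/8192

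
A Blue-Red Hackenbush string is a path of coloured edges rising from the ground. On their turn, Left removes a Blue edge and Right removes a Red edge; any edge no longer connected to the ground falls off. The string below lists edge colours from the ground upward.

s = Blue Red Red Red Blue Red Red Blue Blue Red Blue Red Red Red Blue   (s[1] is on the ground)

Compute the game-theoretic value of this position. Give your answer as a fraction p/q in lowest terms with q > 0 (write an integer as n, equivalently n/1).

2467/16384

g_1 [B]  L=[0]  R=[]  => 1
g_2 [BR]  L=[0]  R=[1]  => 1/2
g_3 [BRR]  L=[0]  R=[1/2,1]  => 1/4
g_4 [BRRR]  L=[0]  R=[1/4,1/2,1]  => 1/8
g_5 [BRRRB]  L=[0,1/8]  R=[1/4,1/2,1]  => 3/16
g_6 [BRRRBR]  L=[0,1/8]  R=[3/16,1/4,1/2,1]  => 5/32
g_7 [BRRRBRR]  L=[0,1/8]  R=[5/32,3/16,1/4,1/2,1]  => 9/64
g_8 [BRRRBRRB]  L=[0,1/8,9/64]  R=[5/32,3/16,1/4,1/2,1]  => 19/128
g_9 [BRRRBRRBB]  L=[0,1/8,9/64,19/128]  R=[5/32,3/16,1/4,1/2,1]  => 39/256
g_10 [BRRRBRRBBR]  L=[0,1/8,9/64,19/128]  R=[39/256,5/32,3/16,1/4,1/2,1]  => 77/512
g_11 [BRRRBRRBBRB]  L=[0,1/8,9/64,19/128,77/512]  R=[39/256,5/32,3/16,1/4,1/2,1]  => 155/1024
g_12 [BRRRBRRBBRBR]  L=[0,1/8,9/64,19/128,77/512]  R=[155/1024,39/256,5/32,3/16,1/4,1/2,1]  => 309/2048
g_13 [BRRRBRRBBRBRR]  L=[0,1/8,9/64,19/128,77/512]  R=[309/2048,155/1024,39/256,5/32,3/16,1/4,1/2,1]  => 617/4096
g_14 [BRRRBRRBBRBRRR]  L=[0,1/8,9/64,19/128,77/512]  R=[617/4096,309/2048,155/1024,39/256,5/32,3/16,1/4,1/2,1]  => 1233/8192
g_15 [BRRRBRRBBRBRRRB]  L=[0,1/8,9/64,19/128,77/512,1233/8192]  R=[617/4096,309/2048,155/1024,39/256,5/32,3/16,1/4,1/2,1]  => 2467/16384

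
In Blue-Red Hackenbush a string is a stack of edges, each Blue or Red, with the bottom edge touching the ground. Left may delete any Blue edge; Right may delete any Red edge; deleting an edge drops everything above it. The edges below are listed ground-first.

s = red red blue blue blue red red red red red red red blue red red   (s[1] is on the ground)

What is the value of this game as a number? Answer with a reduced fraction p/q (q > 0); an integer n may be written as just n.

-10231/8192

Recurse on prefixes of the 15-edge string red red blue blue blue red red red red red red red blue red red:
r: Left { · }, Right { 0 } = simplest -1
rr: Left { · }, Right { -1 0 } = simplest -2
rrb: Left { -2 }, Right { -1 0 } = simplest -3/2
rrbb: Left { -2 -3/2 }, Right { -1 0 } = simplest -5/4
rrbbb: Left { -2 -3/2 -5/4 }, Right { -1 0 } = simplest -9/8
rrbbbr: Left { -2 -3/2 -5/4 }, Right { -9/8 -1 0 } = simplest -19/16
rrbbbrr: Left { -2 -3/2 -5/4 }, Right { -19/16 -9/8 -1 0 } = simplest -39/32
rrbbbrrr: Left { -2 -3/2 -5/4 }, Right { -39/32 -19/16 -9/8 -1 0 } = simplest -79/64
rrbbbrrrr: Left { -2 -3/2 -5/4 }, Right { -79/64 -39/32 -19/16 -9/8 -1 0 } = simplest -159/128
rrbbbrrrrr: Left { -2 -3/2 -5/4 }, Right { -159/128 -79/64 -39/32 -19/16 -9/8 -1 0 } = simplest -319/256
rrbbbrrrrrr: Left { -2 -3/2 -5/4 }, Right { -319/256 -159/128 -79/64 -39/32 -19/16 -9/8 -1 0 } = simplest -639/512
rrbbbrrrrrrr: Left { -2 -3/2 -5/4 }, Right { -639/512 -319/256 -159/128 -79/64 -39/32 -19/16 -9/8 -1 0 } = simplest -1279/1024
rrbbbrrrrrrrb: Left { -2 -3/2 -5/4 -1279/1024 }, Right { -639/512 -319/256 -159/128 -79/64 -39/32 -19/16 -9/8 -1 0 } = simplest -2557/2048
rrbbbrrrrrrrbr: Left { -2 -3/2 -5/4 -1279/1024 }, Right { -2557/2048 -639/512 -319/256 -159/128 -79/64 -39/32 -19/16 -9/8 -1 0 } = simplest -5115/4096
rrbbbrrrrrrrbrr: Left { -2 -3/2 -5/4 -1279/1024 }, Right { -5115/4096 -2557/2048 -639/512 -319/256 -159/128 -79/64 -39/32 -19/16 -9/8 -1 0 } = simplest -10231/8192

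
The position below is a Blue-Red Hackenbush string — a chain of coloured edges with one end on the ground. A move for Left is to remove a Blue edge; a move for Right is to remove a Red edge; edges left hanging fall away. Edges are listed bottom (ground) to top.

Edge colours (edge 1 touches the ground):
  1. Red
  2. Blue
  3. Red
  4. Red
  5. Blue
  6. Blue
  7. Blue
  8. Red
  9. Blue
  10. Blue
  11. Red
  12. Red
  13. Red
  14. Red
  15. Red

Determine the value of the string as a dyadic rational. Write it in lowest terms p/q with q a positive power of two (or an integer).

Recurse on prefixes of the 15-edge string Red Blue Red Red Blue Blue Blue Red Blue Blue Red Red Red Red Red:
value_1 [R]  L=[none]  R=[0]  ⇒ -1
value_2 [RB]  L=[-1]  R=[0]  ⇒ -1/2
value_3 [RBR]  L=[-1]  R=[-1/2 0]  ⇒ -3/4
value_4 [RBRR]  L=[-1]  R=[-3/4 -1/2 0]  ⇒ -7/8
value_5 [RBRRB]  L=[-1 -7/8]  R=[-3/4 -1/2 0]  ⇒ -13/16
value_6 [RBRRBB]  L=[-1 -7/8 -13/16]  R=[-3/4 -1/2 0]  ⇒ -25/32
value_7 [RBRRBBB]  L=[-1 -7/8 -13/16 -25/32]  R=[-3/4 -1/2 0]  ⇒ -49/64
value_8 [RBRRBBBR]  L=[-1 -7/8 -13/16 -25/32]  R=[-49/64 -3/4 -1/2 0]  ⇒ -99/128
value_9 [RBRRBBBRB]  L=[-1 -7/8 -13/16 -25/32 -99/128]  R=[-49/64 -3/4 -1/2 0]  ⇒ -197/256
value_10 [RBRRBBBRBB]  L=[-1 -7/8 -13/16 -25/32 -99/128 -197/256]  R=[-49/64 -3/4 -1/2 0]  ⇒ -393/512
value_11 [RBRRBBBRBBR]  L=[-1 -7/8 -13/16 -25/32 -99/128 -197/256]  R=[-393/512 -49/64 -3/4 -1/2 0]  ⇒ -787/1024
value_12 [RBRRBBBRBBRR]  L=[-1 -7/8 -13/16 -25/32 -99/128 -197/256]  R=[-787/1024 -393/512 -49/64 -3/4 -1/2 0]  ⇒ -1575/2048
value_13 [RBRRBBBRBBRRR]  L=[-1 -7/8 -13/16 -25/32 -99/128 -197/256]  R=[-1575/2048 -787/1024 -393/512 -49/64 -3/4 -1/2 0]  ⇒ -3151/4096
value_14 [RBRRBBBRBBRRRR]  L=[-1 -7/8 -13/16 -25/32 -99/128 -197/256]  R=[-3151/4096 -1575/2048 -787/1024 -393/512 -49/64 -3/4 -1/2 0]  ⇒ -6303/8192
value_15 [RBRRBBBRBBRRRRR]  L=[-1 -7/8 -13/16 -25/32 -99/128 -197/256]  R=[-6303/8192 -3151/4096 -1575/2048 -787/1024 -393/512 -49/64 -3/4 -1/2 0]  ⇒ -12607/16384

-12607/16384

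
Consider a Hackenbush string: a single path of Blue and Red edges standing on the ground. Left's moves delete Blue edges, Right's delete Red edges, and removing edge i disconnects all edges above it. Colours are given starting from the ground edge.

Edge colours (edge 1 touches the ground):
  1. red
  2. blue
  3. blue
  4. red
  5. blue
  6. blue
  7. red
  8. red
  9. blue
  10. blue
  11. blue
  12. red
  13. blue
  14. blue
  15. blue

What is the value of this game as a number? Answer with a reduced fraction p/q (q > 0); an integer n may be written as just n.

Prefix values for red blue blue red blue blue red red blue blue blue red blue blue blue via {L|R} + simplicity:
1 of 15 · r · max L −∞ · min R 0 — -1
2 of 15 · rb · max L -1 · min R 0 — -1/2
3 of 15 · rbb · max L -1/2 · min R 0 — -1/4
4 of 15 · rbbr · max L -1/2 · min R -1/4 — -3/8
5 of 15 · rbbrb · max L -3/8 · min R -1/4 — -5/16
6 of 15 · rbbrbb · max L -5/16 · min R -1/4 — -9/32
7 of 15 · rbbrbbr · max L -5/16 · min R -9/32 — -19/64
8 of 15 · rbbrbbrr · max L -5/16 · min R -19/64 — -39/128
9 of 15 · rbbrbbrrb · max L -39/128 · min R -19/64 — -77/256
10 of 15 · rbbrbbrrbb · max L -77/256 · min R -19/64 — -153/512
11 of 15 · rbbrbbrrbbb · max L -153/512 · min R -19/64 — -305/1024
12 of 15 · rbbrbbrrbbbr · max L -153/512 · min R -305/1024 — -611/2048
13 of 15 · rbbrbbrrbbbrb · max L -611/2048 · min R -305/1024 — -1221/4096
14 of 15 · rbbrbbrrbbbrbb · max L -1221/4096 · min R -305/1024 — -2441/8192
15 of 15 · rbbrbbrrbbbrbbb · max L -2441/8192 · min R -305/1024 — -4881/16384

-4881/16384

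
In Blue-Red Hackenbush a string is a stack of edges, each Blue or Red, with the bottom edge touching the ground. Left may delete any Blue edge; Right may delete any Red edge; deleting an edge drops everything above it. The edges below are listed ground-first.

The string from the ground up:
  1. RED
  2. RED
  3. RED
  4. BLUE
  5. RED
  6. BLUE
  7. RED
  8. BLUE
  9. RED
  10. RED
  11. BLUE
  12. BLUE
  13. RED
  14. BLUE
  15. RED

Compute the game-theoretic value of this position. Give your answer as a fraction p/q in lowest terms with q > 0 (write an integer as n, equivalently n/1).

Prefix values for RED RED RED BLUE RED BLUE RED BLUE RED RED BLUE BLUE RED BLUE RED via {L|R} + simplicity:
step 1: add RED to get R; options L={ (no moves) } R={ 0 } so -1
step 2: add RED to get RR; options L={ (no moves) } R={ -1; 0 } so -2
step 3: add RED to get RRR; options L={ (no moves) } R={ -2; -1; 0 } so -3
step 4: add BLUE to get RRRB; options L={ -3 } R={ -2; -1; 0 } so -5/2
step 5: add RED to get RRRBR; options L={ -3 } R={ -5/2; -2; -1; 0 } so -11/4
step 6: add BLUE to get RRRBRB; options L={ -3; -11/4 } R={ -5/2; -2; -1; 0 } so -21/8
step 7: add RED to get RRRBRBR; options L={ -3; -11/4 } R={ -21/8; -5/2; -2; -1; 0 } so -43/16
step 8: add BLUE to get RRRBRBRB; options L={ -3; -11/4; -43/16 } R={ -21/8; -5/2; -2; -1; 0 } so -85/32
step 9: add RED to get RRRBRBRBR; options L={ -3; -11/4; -43/16 } R={ -85/32; -21/8; -5/2; -2; -1; 0 } so -171/64
step 10: add RED to get RRRBRBRBRR; options L={ -3; -11/4; -43/16 } R={ -171/64; -85/32; -21/8; -5/2; -2; -1; 0 } so -343/128
step 11: add BLUE to get RRRBRBRBRRB; options L={ -3; -11/4; -43/16; -343/128 } R={ -171/64; -85/32; -21/8; -5/2; -2; -1; 0 } so -685/256
step 12: add BLUE to get RRRBRBRBRRBB; options L={ -3; -11/4; -43/16; -343/128; -685/256 } R={ -171/64; -85/32; -21/8; -5/2; -2; -1; 0 } so -1369/512
step 13: add RED to get RRRBRBRBRRBBR; options L={ -3; -11/4; -43/16; -343/128; -685/256 } R={ -1369/512; -171/64; -85/32; -21/8; -5/2; -2; -1; 0 } so -2739/1024
step 14: add BLUE to get RRRBRBRBRRBBRB; options L={ -3; -11/4; -43/16; -343/128; -685/256; -2739/1024 } R={ -1369/512; -171/64; -85/32; -21/8; -5/2; -2; -1; 0 } so -5477/2048
step 15: add RED to get RRRBRBRBRRBBRBR; options L={ -3; -11/4; -43/16; -343/128; -685/256; -2739/1024 } R={ -5477/2048; -1369/512; -171/64; -85/32; -21/8; -5/2; -2; -1; 0 } so -10955/4096

-10955/4096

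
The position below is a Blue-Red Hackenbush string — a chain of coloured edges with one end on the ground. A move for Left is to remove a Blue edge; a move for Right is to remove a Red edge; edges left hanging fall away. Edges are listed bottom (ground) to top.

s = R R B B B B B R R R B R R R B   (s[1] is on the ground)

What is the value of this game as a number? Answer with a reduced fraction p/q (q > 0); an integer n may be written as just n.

step 1: add R to get R; options L={ · } R={ 0 } → -1
step 2: add R to get RR; options L={ · } R={ -1, 0 } → -2
step 3: add B to get RRB; options L={ -2 } R={ -1, 0 } → -3/2
step 4: add B to get RRBB; options L={ -2, -3/2 } R={ -1, 0 } → -5/4
step 5: add B to get RRBBB; options L={ -2, -3/2, -5/4 } R={ -1, 0 } → -9/8
step 6: add B to get RRBBBB; options L={ -2, -3/2, -5/4, -9/8 } R={ -1, 0 } → -17/16
step 7: add B to get RRBBBBB; options L={ -2, -3/2, -5/4, -9/8, -17/16 } R={ -1, 0 } → -33/32
step 8: add R to get RRBBBBBR; options L={ -2, -3/2, -5/4, -9/8, -17/16 } R={ -33/32, -1, 0 } → -67/64
step 9: add R to get RRBBBBBRR; options L={ -2, -3/2, -5/4, -9/8, -17/16 } R={ -67/64, -33/32, -1, 0 } → -135/128
step 10: add R to get RRBBBBBRRR; options L={ -2, -3/2, -5/4, -9/8, -17/16 } R={ -135/128, -67/64, -33/32, -1, 0 } → -271/256
step 11: add B to get RRBBBBBRRRB; options L={ -2, -3/2, -5/4, -9/8, -17/16, -271/256 } R={ -135/128, -67/64, -33/32, -1, 0 } → -541/512
step 12: add R to get RRBBBBBRRRBR; options L={ -2, -3/2, -5/4, -9/8, -17/16, -271/256 } R={ -541/512, -135/128, -67/64, -33/32, -1, 0 } → -1083/1024
step 13: add R to get RRBBBBBRRRBRR; options L={ -2, -3/2, -5/4, -9/8, -17/16, -271/256 } R={ -1083/1024, -541/512, -135/128, -67/64, -33/32, -1, 0 } → -2167/2048
step 14: add R to get RRBBBBBRRRBRRR; options L={ -2, -3/2, -5/4, -9/8, -17/16, -271/256 } R={ -2167/2048, -1083/1024, -541/512, -135/128, -67/64, -33/32, -1, 0 } → -4335/4096
step 15: add B to get RRBBBBBRRRBRRRB; options L={ -2, -3/2, -5/4, -9/8, -17/16, -271/256, -4335/4096 } R={ -2167/2048, -1083/1024, -541/512, -135/128, -67/64, -33/32, -1, 0 } → -8669/8192

-8669/8192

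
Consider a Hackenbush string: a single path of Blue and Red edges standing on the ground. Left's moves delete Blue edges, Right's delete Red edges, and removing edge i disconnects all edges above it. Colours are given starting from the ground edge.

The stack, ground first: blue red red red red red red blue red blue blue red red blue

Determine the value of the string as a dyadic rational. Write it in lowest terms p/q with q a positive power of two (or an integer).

179/8192

G(b) = { 0 | ∅ } ⇒ 1
G(br) = { 0 | 1 } ⇒ 1/2
G(brr) = { 0 | 1/2; 1 } ⇒ 1/4
G(brrr) = { 0 | 1/4; 1/2; 1 } ⇒ 1/8
G(brrrr) = { 0 | 1/8; 1/4; 1/2; 1 } ⇒ 1/16
G(brrrrr) = { 0 | 1/16; 1/8; 1/4; 1/2; 1 } ⇒ 1/32
G(brrrrrr) = { 0 | 1/32; 1/16; 1/8; 1/4; 1/2; 1 } ⇒ 1/64
G(brrrrrrb) = { 0; 1/64 | 1/32; 1/16; 1/8; 1/4; 1/2; 1 } ⇒ 3/128
G(brrrrrrbr) = { 0; 1/64 | 3/128; 1/32; 1/16; 1/8; 1/4; 1/2; 1 } ⇒ 5/256
G(brrrrrrbrb) = { 0; 1/64; 5/256 | 3/128; 1/32; 1/16; 1/8; 1/4; 1/2; 1 } ⇒ 11/512
G(brrrrrrbrbb) = { 0; 1/64; 5/256; 11/512 | 3/128; 1/32; 1/16; 1/8; 1/4; 1/2; 1 } ⇒ 23/1024
G(brrrrrrbrbbr) = { 0; 1/64; 5/256; 11/512 | 23/1024; 3/128; 1/32; 1/16; 1/8; 1/4; 1/2; 1 } ⇒ 45/2048
G(brrrrrrbrbbrr) = { 0; 1/64; 5/256; 11/512 | 45/2048; 23/1024; 3/128; 1/32; 1/16; 1/8; 1/4; 1/2; 1 } ⇒ 89/4096
G(brrrrrrbrbbrrb) = { 0; 1/64; 5/256; 11/512; 89/4096 | 45/2048; 23/1024; 3/128; 1/32; 1/16; 1/8; 1/4; 1/2; 1 } ⇒ 179/8192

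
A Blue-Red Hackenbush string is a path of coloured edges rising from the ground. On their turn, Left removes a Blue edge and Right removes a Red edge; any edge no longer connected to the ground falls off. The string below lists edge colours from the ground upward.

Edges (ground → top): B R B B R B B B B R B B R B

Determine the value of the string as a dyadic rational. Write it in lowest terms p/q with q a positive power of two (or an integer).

edge 1 of 14 (B): { 0 | · } => 1
edge 2 of 14 (R): { 0 | 1 } => 1/2
edge 3 of 14 (B): { 0,1/2 | 1 } => 3/4
edge 4 of 14 (B): { 0,1/2,3/4 | 1 } => 7/8
edge 5 of 14 (R): { 0,1/2,3/4 | 7/8,1 } => 13/16
edge 6 of 14 (B): { 0,1/2,3/4,13/16 | 7/8,1 } => 27/32
edge 7 of 14 (B): { 0,1/2,3/4,13/16,27/32 | 7/8,1 } => 55/64
edge 8 of 14 (B): { 0,1/2,3/4,13/16,27/32,55/64 | 7/8,1 } => 111/128
edge 9 of 14 (B): { 0,1/2,3/4,13/16,27/32,55/64,111/128 | 7/8,1 } => 223/256
edge 10 of 14 (R): { 0,1/2,3/4,13/16,27/32,55/64,111/128 | 223/256,7/8,1 } => 445/512
edge 11 of 14 (B): { 0,1/2,3/4,13/16,27/32,55/64,111/128,445/512 | 223/256,7/8,1 } => 891/1024
edge 12 of 14 (B): { 0,1/2,3/4,13/16,27/32,55/64,111/128,445/512,891/1024 | 223/256,7/8,1 } => 1783/2048
edge 13 of 14 (R): { 0,1/2,3/4,13/16,27/32,55/64,111/128,445/512,891/1024 | 1783/2048,223/256,7/8,1 } => 3565/4096
edge 14 of 14 (B): { 0,1/2,3/4,13/16,27/32,55/64,111/128,445/512,891/1024,3565/4096 | 1783/2048,223/256,7/8,1 } => 7131/8192

7131/8192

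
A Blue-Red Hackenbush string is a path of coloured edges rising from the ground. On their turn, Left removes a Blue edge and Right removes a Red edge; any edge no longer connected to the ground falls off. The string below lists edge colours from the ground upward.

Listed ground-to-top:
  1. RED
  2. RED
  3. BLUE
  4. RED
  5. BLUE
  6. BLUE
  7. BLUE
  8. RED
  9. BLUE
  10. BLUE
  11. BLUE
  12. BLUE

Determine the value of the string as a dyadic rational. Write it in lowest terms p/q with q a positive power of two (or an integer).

-1569/1024

1 of 12 · R · max L −∞ · min R 0 = -1
2 of 12 · RR · max L −∞ · min R -1 = -2
3 of 12 · RRB · max L -2 · min R -1 = -3/2
4 of 12 · RRBR · max L -2 · min R -3/2 = -7/4
5 of 12 · RRBRB · max L -7/4 · min R -3/2 = -13/8
6 of 12 · RRBRBB · max L -13/8 · min R -3/2 = -25/16
7 of 12 · RRBRBBB · max L -25/16 · min R -3/2 = -49/32
8 of 12 · RRBRBBBR · max L -25/16 · min R -49/32 = -99/64
9 of 12 · RRBRBBBRB · max L -99/64 · min R -49/32 = -197/128
10 of 12 · RRBRBBBRBB · max L -197/128 · min R -49/32 = -393/256
11 of 12 · RRBRBBBRBBB · max L -393/256 · min R -49/32 = -785/512
12 of 12 · RRBRBBBRBBBB · max L -785/512 · min R -49/32 = -1569/1024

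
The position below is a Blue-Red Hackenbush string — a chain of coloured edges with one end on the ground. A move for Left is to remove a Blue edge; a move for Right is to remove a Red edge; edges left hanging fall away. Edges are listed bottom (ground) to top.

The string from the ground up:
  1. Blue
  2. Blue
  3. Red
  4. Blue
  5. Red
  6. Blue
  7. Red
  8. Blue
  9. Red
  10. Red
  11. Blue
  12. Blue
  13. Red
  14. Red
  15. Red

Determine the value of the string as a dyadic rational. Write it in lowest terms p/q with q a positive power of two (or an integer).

13617/8192

step 1: add Blue to get B; options L={ 0 } R={ (no moves) } gives 1
step 2: add Blue to get BB; options L={ 0, 1 } R={ (no moves) } gives 2
step 3: add Red to get BBR; options L={ 0, 1 } R={ 2 } gives 3/2
step 4: add Blue to get BBRB; options L={ 0, 1, 3/2 } R={ 2 } gives 7/4
step 5: add Red to get BBRBR; options L={ 0, 1, 3/2 } R={ 7/4, 2 } gives 13/8
step 6: add Blue to get BBRBRB; options L={ 0, 1, 3/2, 13/8 } R={ 7/4, 2 } gives 27/16
step 7: add Red to get BBRBRBR; options L={ 0, 1, 3/2, 13/8 } R={ 27/16, 7/4, 2 } gives 53/32
step 8: add Blue to get BBRBRBRB; options L={ 0, 1, 3/2, 13/8, 53/32 } R={ 27/16, 7/4, 2 } gives 107/64
step 9: add Red to get BBRBRBRBR; options L={ 0, 1, 3/2, 13/8, 53/32 } R={ 107/64, 27/16, 7/4, 2 } gives 213/128
step 10: add Red to get BBRBRBRBRR; options L={ 0, 1, 3/2, 13/8, 53/32 } R={ 213/128, 107/64, 27/16, 7/4, 2 } gives 425/256
step 11: add Blue to get BBRBRBRBRRB; options L={ 0, 1, 3/2, 13/8, 53/32, 425/256 } R={ 213/128, 107/64, 27/16, 7/4, 2 } gives 851/512
step 12: add Blue to get BBRBRBRBRRBB; options L={ 0, 1, 3/2, 13/8, 53/32, 425/256, 851/512 } R={ 213/128, 107/64, 27/16, 7/4, 2 } gives 1703/1024
step 13: add Red to get BBRBRBRBRRBBR; options L={ 0, 1, 3/2, 13/8, 53/32, 425/256, 851/512 } R={ 1703/1024, 213/128, 107/64, 27/16, 7/4, 2 } gives 3405/2048
step 14: add Red to get BBRBRBRBRRBBRR; options L={ 0, 1, 3/2, 13/8, 53/32, 425/256, 851/512 } R={ 3405/2048, 1703/1024, 213/128, 107/64, 27/16, 7/4, 2 } gives 6809/4096
step 15: add Red to get BBRBRBRBRRBBRRR; options L={ 0, 1, 3/2, 13/8, 53/32, 425/256, 851/512 } R={ 6809/4096, 3405/2048, 1703/1024, 213/128, 107/64, 27/16, 7/4, 2 } gives 13617/8192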